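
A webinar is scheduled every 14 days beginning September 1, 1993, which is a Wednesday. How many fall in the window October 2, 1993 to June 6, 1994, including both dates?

17

Occurrences land 14·i days after September 1, 1993 for i = 0, 1, 2, …
October 2, 1993 is 31 days after the start; 31 ÷ 14 = 2 remainder 3; since the remainder is 3, round up to i = 3. First occurrence in the window: #4 on October 13, 1993 (3×14 = 42 days in).
June 6, 1994 is 278 days after the start; 278 ÷ 14 = 19 remainder 12. Last occurrence in the window: #20 on May 25, 1994.
Occurrences #4 through #20: 17 in total.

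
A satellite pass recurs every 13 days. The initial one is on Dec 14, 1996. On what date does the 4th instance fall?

Jan 22, 1997

The 4th occurrence is 3 intervals after the first: 3 × 13 = 39 days after Dec 14, 1996.
Dec has 31 days — 17 days to the end of Dec leaves 22.
22 days into Jan → Jan 22, 1997.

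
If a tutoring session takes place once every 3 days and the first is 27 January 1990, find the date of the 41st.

The 41st occurrence is 40 intervals after the first: 40 × 3 = 120 days after 27 January 1990.
January has 31 days — 4 days to the end of January leaves 116.
February has 28 days (88 left).
March has 31 days (57 left).
April has 30 days (27 left).
27 days into May → 27 May 1990.

27 May 1990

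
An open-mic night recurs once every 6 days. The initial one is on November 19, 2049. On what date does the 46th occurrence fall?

August 16, 2050

The 46th occurrence is 45 intervals after the first: 45 × 6 = 270 days after November 19, 2049.
November has 30 days — 11 days to the end of November leaves 259.
December has 31 days (228 left).
January has 31 days (197 left).
February has 28 days (169 left).
March has 31 days (138 left).
April has 30 days (108 left).
May has 31 days (77 left).
June has 30 days (47 left).
July has 31 days (16 left).
16 days into August → August 16, 2050.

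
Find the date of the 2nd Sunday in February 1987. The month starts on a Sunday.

8 February 1987

February 1987 begins on a Sunday, so the first Sunday is February 1.
The 2nd Sunday is 1 weeks later: 1 + 7 = 8.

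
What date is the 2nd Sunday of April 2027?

2027-04-11

The first Sunday of April 2027 is April 4.
The 2nd Sunday is 1 weeks later: 4 + 7 = 11.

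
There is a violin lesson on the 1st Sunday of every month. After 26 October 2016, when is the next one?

October 2016 starts on a Saturday, so its 1st Sunday is 2 October 2016 (1 day in).
That is not after 26 October 2016, so look at November 2016.
November 2016 starts on a Tuesday, so its 1st Sunday is 6 November 2016 (5 days in).

6 November 2016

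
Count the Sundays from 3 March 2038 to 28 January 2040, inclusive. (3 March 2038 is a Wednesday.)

99

3 March 2038 is a Wednesday; the first Sunday on or after it is 7 March 2038 (4 days later).
From 7 March 2038 to 28 January 2040: 299 + 365 + 28 = 692 days (rest of 2038, 2039, to 28 January 2040 in 2040).
692 ÷ 7 = 98 full weeks with remainder 6, so 98 more Sundays after the first → 99.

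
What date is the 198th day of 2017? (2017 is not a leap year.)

January has 31 days (198 − 31 = 167 remain).
February has 28 days (167 − 28 = 139 remain).
March has 31 days (139 − 31 = 108 remain).
April has 30 days (108 − 30 = 78 remain).
May has 31 days (78 − 31 = 47 remain).
June has 30 days (47 − 30 = 17 remain).
17 into July → July 17.

2017-07-17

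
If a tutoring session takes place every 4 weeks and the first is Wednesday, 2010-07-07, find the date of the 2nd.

The 2nd occurrence is 1 interval after the first: 1 × 28 = 28 days after 2010-07-07.
July has 31 days — 24 days to the end of July leaves 4.
4 days into August → 2010-08-04.

2010-08-04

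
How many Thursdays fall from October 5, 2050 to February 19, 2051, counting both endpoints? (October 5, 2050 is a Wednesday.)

20

October 5, 2050 is a Wednesday; the first Thursday on or after it is October 6, 2050 (1 day later).
From October 6, 2050 to February 19, 2051: 25 + 30 + 31 + 31 + 19 = 136 days (rest of October, November, December, January, February).
136 ÷ 7 = 19 full weeks with remainder 3, so 19 more Thursdays after the first → 20.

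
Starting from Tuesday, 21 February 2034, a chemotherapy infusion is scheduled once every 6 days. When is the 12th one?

The 12th occurrence is 11 intervals after the first: 11 × 6 = 66 days after 21 February 2034.
February has 28 days — 7 days to the end of February leaves 59.
March has 31 days (28 left).
28 days into April → 28 April 2034.

28 April 2034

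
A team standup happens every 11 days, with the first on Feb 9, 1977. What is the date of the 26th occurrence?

The 26th occurrence is 25 intervals after the first: 25 × 11 = 275 days after Feb 9, 1977.
Feb has 28 days — 19 days to the end of Feb leaves 256.
Mar has 31 days (225 left).
Apr has 30 days (195 left).
May has 31 days (164 left).
Jun has 30 days (134 left).
Jul has 31 days (103 left).
Aug has 31 days (72 left).
Sep has 30 days (42 left).
Oct has 31 days (11 left).
11 days into Nov → Nov 11, 1977.

Nov 11, 1977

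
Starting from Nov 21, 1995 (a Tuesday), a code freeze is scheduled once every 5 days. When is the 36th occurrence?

The 36th occurrence is 35 intervals after the first: 35 × 5 = 175 days after Nov 21, 1995.
Nov has 30 days — 9 days to the end of Nov leaves 166.
Dec has 31 days (135 left).
Jan has 31 days (104 left).
Feb has 29 days (75 left).
Mar has 31 days (44 left).
Apr has 30 days (14 left).
14 days into May → May 14, 1996.

May 14, 1996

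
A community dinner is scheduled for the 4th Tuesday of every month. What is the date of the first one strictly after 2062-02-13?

2062-02-28

February 2062 starts on a Wednesday; its first Tuesday is the 7th, so the 4th Tuesday is the 28th — 2062-02-28.
2062-02-28 is after 2062-02-13, so that is the next one.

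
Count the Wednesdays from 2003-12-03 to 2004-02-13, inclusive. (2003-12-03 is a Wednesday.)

11

2003-12-03 is a Wednesday; the first Wednesday on or after it is 2003-12-03.
From 2003-12-03 to 2004-02-13: 28 + 31 + 13 = 72 days (rest of December, January, February).
72 ÷ 7 = 10 full weeks with remainder 2, so 10 more Wednesdays after the first → 11.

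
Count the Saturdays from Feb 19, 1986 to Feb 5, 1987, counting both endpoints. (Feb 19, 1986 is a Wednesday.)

Feb 19, 1986 is a Wednesday; the first Saturday on or after it is Feb 22, 1986 (3 days later).
From Feb 22, 1986 to Feb 5, 1987: 312 + 36 = 348 days (rest of 1986, to Feb 5, 1987 in 1987).
348 ÷ 7 = 49 full weeks with remainder 5, so 49 more Saturdays after the first → 50.

50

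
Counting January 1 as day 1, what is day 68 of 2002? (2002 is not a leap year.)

January has 31 days (68 − 31 = 37 remain).
February has 28 days (37 − 28 = 9 remain).
9 into March → March 9.

March 9, 2002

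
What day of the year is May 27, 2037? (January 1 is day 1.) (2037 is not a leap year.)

Days in months before May: 31 + 28 + 31 + 30 = 120.
Plus 27 days into May → day 147.

147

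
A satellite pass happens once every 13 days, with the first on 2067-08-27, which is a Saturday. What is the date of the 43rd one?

The 43rd occurrence is 42 intervals after the first: 42 × 13 = 546 days after 2067-08-27.
August has 31 days — 4 days to the end of August leaves 542.
From end of August to end of 2067 is 122 days (420 left).
2068 has 366 days (54 left).
January has 31 days (23 left).
23 days into February → 2069-02-23.

2069-02-23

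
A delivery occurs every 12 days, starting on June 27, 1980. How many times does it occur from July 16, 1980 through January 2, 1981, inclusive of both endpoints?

14

Occurrences land 12·i days after June 27, 1980 for i = 0, 1, 2, …
July 16, 1980 is 19 days after the start; 19 ÷ 12 = 1 remainder 7; since the remainder is 7, round up to i = 2. First occurrence in the window: #3 on July 21, 1980 (2×12 = 24 days in).
January 2, 1981 is 189 days after the start; 189 ÷ 12 = 15 remainder 9. Last occurrence in the window: #16 on December 24, 1980.
Occurrences #3 through #16: 14 in total.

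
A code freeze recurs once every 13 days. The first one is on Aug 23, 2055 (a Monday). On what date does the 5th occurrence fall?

The 5th occurrence is 4 intervals after the first: 4 × 13 = 52 days after Aug 23, 2055.
Aug has 31 days — 8 days to the end of Aug leaves 44.
Sep has 30 days (14 left).
14 days into Oct → Oct 14, 2055.

Oct 14, 2055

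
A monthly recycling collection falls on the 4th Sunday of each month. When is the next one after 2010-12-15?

2010-12-26

December 2010 starts on a Wednesday; its first Sunday is the 5th, so the 4th Sunday is the 26th — 2010-12-26.
2010-12-26 is after 2010-12-15, so that is the next one.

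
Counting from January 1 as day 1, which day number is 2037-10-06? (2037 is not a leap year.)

279

Days in months before October: 31 + 28 + 31 + 30 + 31 + 30 + 31 + 31 + 30 = 273.
Plus 6 days into October → day 279.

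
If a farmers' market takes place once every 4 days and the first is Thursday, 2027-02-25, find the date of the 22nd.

2027-05-20

The 22nd occurrence is 21 intervals after the first: 21 × 4 = 84 days after 2027-02-25.
February has 28 days — 3 days to the end of February leaves 81.
March has 31 days (50 left).
April has 30 days (20 left).
20 days into May → 2027-05-20.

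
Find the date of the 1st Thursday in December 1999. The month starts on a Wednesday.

December 1999 begins on a Wednesday, so the first Thursday is December 2 (1 day later).

2 December 1999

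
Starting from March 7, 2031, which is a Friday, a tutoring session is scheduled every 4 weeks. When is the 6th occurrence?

The 6th occurrence is 5 intervals after the first: 5 × 28 = 140 days after March 7, 2031.
March has 31 days — 24 days to the end of March leaves 116.
April has 30 days (86 left).
May has 31 days (55 left).
June has 30 days (25 left).
25 days into July → July 25, 2031.

July 25, 2031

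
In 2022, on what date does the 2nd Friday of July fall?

2022-07-08

The first Friday of July 2022 is July 1.
The 2nd Friday is 1 weeks later: 1 + 7 = 8.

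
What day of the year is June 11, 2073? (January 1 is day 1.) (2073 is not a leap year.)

Days in months before June: 31 + 28 + 31 + 30 + 31 = 151.
Plus 11 days into June → day 162.

162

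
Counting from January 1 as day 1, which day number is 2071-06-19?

170

Days in months before June: 31 + 28 + 31 + 30 + 31 = 151.
Plus 19 days into June → day 170.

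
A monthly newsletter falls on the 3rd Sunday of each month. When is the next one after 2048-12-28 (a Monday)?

2049-01-17

December 2048 starts on a Tuesday; its first Sunday is the 6th, so the 3rd Sunday is the 20th — 2048-12-20.
That is not after 2048-12-28, so look at January 2049.
January 2049 starts on a Friday; its first Sunday is the 3rd, so the 3rd Sunday is the 17th — 2049-01-17.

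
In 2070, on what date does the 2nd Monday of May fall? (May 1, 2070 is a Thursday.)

May 12, 2070

May 2070 begins on a Thursday, so the first Monday is May 5 (4 days later).
The 2nd Monday is 1 weeks later: 5 + 7 = 12.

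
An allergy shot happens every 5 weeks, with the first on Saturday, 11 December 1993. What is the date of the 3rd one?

The 3rd occurrence is 2 intervals after the first: 2 × 35 = 70 days after 11 December 1993.
December has 31 days — 20 days to the end of December leaves 50.
January has 31 days (19 left).
19 days into February → 19 February 1994.

19 February 1994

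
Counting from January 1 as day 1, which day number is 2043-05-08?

Days in months before May: 31 + 28 + 31 + 30 = 120.
Plus 8 days into May → day 128.

128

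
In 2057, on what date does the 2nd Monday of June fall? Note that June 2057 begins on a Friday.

June 2057 begins on a Friday, so the first Monday is June 4 (3 days later).
The 2nd Monday is 1 weeks later: 4 + 7 = 11.

June 11, 2057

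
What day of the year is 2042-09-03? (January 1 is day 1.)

246

Days in months before September: 31 + 28 + 31 + 30 + 31 + 30 + 31 + 31 = 243.
Plus 3 days into September → day 246.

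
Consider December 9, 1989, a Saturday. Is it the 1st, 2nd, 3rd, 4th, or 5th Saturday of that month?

2nd

Day 9 falls in week ⌈9/7⌉ of the month.
Days 1–7 hold the 1st Saturday, 8–14 the 2nd, 15–21 the 3rd, 22–28 the 4th, 29–31 the 5th.
9 is in the range for the 2nd.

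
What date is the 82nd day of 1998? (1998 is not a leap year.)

January has 31 days (82 − 31 = 51 remain).
February has 28 days (51 − 28 = 23 remain).
23 into March → March 23.

1998-03-23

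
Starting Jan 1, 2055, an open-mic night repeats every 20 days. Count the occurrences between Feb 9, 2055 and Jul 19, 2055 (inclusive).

8

Occurrences land 20·i days after Jan 1, 2055 for i = 0, 1, 2, …
Feb 9, 2055 is 39 days after the start; 39 ÷ 20 = 1 remainder 19; since the remainder is 19, round up to i = 2. First occurrence in the window: #3 on Feb 10, 2055 (2×20 = 40 days in).
Jul 19, 2055 is 199 days after the start; 199 ÷ 20 = 9 remainder 19. Last occurrence in the window: #10 on Jun 30, 2055.
Occurrences #3 through #10: 8 in total.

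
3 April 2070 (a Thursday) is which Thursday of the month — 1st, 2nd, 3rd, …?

Day 3 falls in week ⌈3/7⌉ of the month.
Days 1–7 hold the 1st Thursday, 8–14 the 2nd, 15–21 the 3rd, 22–28 the 4th, 29–31 the 5th.
3 is in the range for the 1st.

1st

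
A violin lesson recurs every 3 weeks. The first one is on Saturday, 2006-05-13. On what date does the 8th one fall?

The 8th occurrence is 7 intervals after the first: 7 × 21 = 147 days after 2006-05-13.
May has 31 days — 18 days to the end of May leaves 129.
June has 30 days (99 left).
July has 31 days (68 left).
August has 31 days (37 left).
September has 30 days (7 left).
7 days into October → 2006-10-07.

2006-10-07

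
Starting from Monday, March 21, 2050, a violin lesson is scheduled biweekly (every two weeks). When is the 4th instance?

The 4th occurrence is 3 intervals after the first: 3 × 14 = 42 days after March 21, 2050.
March has 31 days — 10 days to the end of March leaves 32.
April has 30 days (2 left).
2 days into May → May 2, 2050.

May 2, 2050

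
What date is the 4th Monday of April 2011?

April 2011 begins on a Friday, so the first Monday is April 4 (3 days later).
The 4th Monday is 3 weeks later: 4 + 21 = 25.

2011-04-25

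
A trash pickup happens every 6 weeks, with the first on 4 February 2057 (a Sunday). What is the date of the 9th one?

6 January 2058

The 9th occurrence is 8 intervals after the first: 8 × 42 = 336 days after 4 February 2057.
February has 28 days — 24 days to the end of February leaves 312.
March has 31 days (281 left).
April has 30 days (251 left).
May has 31 days (220 left).
June has 30 days (190 left).
July has 31 days (159 left).
August has 31 days (128 left).
September has 30 days (98 left).
October has 31 days (67 left).
November has 30 days (37 left).
December has 31 days (6 left).
6 days into January → 6 January 2058.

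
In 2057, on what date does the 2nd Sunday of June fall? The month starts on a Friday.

10 June 2057

June 2057 begins on a Friday, so the first Sunday is June 3 (2 days later).
The 2nd Sunday is 1 weeks later: 3 + 7 = 10.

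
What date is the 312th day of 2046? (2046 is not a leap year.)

November 8, 2046

January has 31 days (312 − 31 = 281 remain).
February has 28 days (281 − 28 = 253 remain).
March has 31 days (253 − 31 = 222 remain).
April has 30 days (222 − 30 = 192 remain).
May has 31 days (192 − 31 = 161 remain).
June has 30 days (161 − 30 = 131 remain).
July has 31 days (131 − 31 = 100 remain).
August has 31 days (100 − 31 = 69 remain).
September has 30 days (69 − 30 = 39 remain).
October has 31 days (39 − 31 = 8 remain).
8 into November → November 8.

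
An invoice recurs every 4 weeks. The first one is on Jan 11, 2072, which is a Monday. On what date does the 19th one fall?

May 29, 2073

The 19th occurrence is 18 intervals after the first: 18 × 28 = 504 days after Jan 11, 2072.
Jan has 31 days — 20 days to the end of Jan leaves 484.
From end of Jan to end of 2072 is 335 days (149 left).
Jan has 31 days (118 left).
Feb has 28 days (90 left).
Mar has 31 days (59 left).
Apr has 30 days (29 left).
29 days into May → May 29, 2073.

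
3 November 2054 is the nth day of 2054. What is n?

Days in months before November: 31 + 28 + 31 + 30 + 31 + 30 + 31 + 31 + 30 + 31 = 304.
Plus 3 days into November → day 307.

307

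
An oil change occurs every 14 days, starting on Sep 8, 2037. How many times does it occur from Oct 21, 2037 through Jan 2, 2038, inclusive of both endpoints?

5

Occurrences land 14·i days after Sep 8, 2037 for i = 0, 1, 2, …
Oct 21, 2037 is 43 days after the start; 43 ÷ 14 = 3 remainder 1; since the remainder is 1, round up to i = 4. First occurrence in the window: #5 on Nov 3, 2037 (4×14 = 56 days in).
Jan 2, 2038 is 116 days after the start; 116 ÷ 14 = 8 remainder 4. Last occurrence in the window: #9 on Dec 29, 2037.
Occurrences #5 through #9: 5 in total.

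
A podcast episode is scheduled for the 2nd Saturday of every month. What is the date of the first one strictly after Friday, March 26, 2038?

April 10, 2038

March 2038 starts on a Monday; its first Saturday is the 6th, so the 2nd Saturday is the 13th — March 13, 2038.
That is not after March 26, 2038, so look at April 2038.
April 2038 starts on a Thursday; its first Saturday is the 3rd, so the 2nd Saturday is the 10th — April 10, 2038.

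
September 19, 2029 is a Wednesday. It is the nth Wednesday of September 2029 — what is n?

3rd

Day 19 falls in week ⌈19/7⌉ of the month.
Days 1–7 hold the 1st Wednesday, 8–14 the 2nd, 15–21 the 3rd, 22–28 the 4th, 29–31 the 5th.
19 is in the range for the 3rd.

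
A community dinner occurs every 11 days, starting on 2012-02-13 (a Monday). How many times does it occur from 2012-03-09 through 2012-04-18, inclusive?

3

Occurrences land 11·i days after 2012-02-13 for i = 0, 1, 2, …
2012-03-09 is 25 days after the start; 25 ÷ 11 = 2 remainder 3; since the remainder is 3, round up to i = 3. First occurrence in the window: #4 on 2012-03-17 (3×11 = 33 days in).
2012-04-18 is 65 days after the start; 65 ÷ 11 = 5 remainder 10. Last occurrence in the window: #6 on 2012-04-08.
Occurrences #4 through #6: 3 in total.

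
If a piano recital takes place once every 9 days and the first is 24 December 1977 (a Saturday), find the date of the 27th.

15 August 1978

The 27th occurrence is 26 intervals after the first: 26 × 9 = 234 days after 24 December 1977.
December has 31 days — 7 days to the end of December leaves 227.
January has 31 days (196 left).
February has 28 days (168 left).
March has 31 days (137 left).
April has 30 days (107 left).
May has 31 days (76 left).
June has 30 days (46 left).
July has 31 days (15 left).
15 days into August → 15 August 1978.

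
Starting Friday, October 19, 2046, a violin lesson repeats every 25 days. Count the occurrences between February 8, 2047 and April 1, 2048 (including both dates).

17

Occurrences land 25·i days after October 19, 2046 for i = 0, 1, 2, …
February 8, 2047 is 112 days after the start; 112 ÷ 25 = 4 remainder 12; since the remainder is 12, round up to i = 5. First occurrence in the window: #6 on February 21, 2047 (5×25 = 125 days in).
April 1, 2048 is 530 days after the start; 530 ÷ 25 = 21 remainder 5. Last occurrence in the window: #22 on March 27, 2048.
Occurrences #6 through #22: 17 in total.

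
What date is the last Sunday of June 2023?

June 2023 begins on a Thursday, so the first Sunday is June 4 (3 days later).
June 2023 has 30 days. Adding weeks: 4, 11, 18, 25 — the last one ≤ 30 is the 25th.

25 June 2023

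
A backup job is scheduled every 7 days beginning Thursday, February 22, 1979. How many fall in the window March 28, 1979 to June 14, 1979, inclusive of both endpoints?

Occurrences land 7·i days after February 22, 1979 for i = 0, 1, 2, …
March 28, 1979 is 34 days after the start; 34 ÷ 7 = 4 remainder 6; since the remainder is 6, round up to i = 5. First occurrence in the window: #6 on March 29, 1979 (5×7 = 35 days in).
June 14, 1979 is 112 days after the start; 112 ÷ 7 = 16 remainder 0. Last occurrence in the window: #17 on June 14, 1979.
Occurrences #6 through #17: 12 in total.

12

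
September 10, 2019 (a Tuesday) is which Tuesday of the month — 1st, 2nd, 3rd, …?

2nd

Day 10 falls in week ⌈10/7⌉ of the month.
Days 1–7 hold the 1st Tuesday, 8–14 the 2nd, 15–21 the 3rd, 22–28 the 4th, 29–31 the 5th.
10 is in the range for the 2nd.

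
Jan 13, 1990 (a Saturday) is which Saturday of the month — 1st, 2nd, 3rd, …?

Day 13 falls in week ⌈13/7⌉ of the month.
Days 1–7 hold the 1st Saturday, 8–14 the 2nd, 15–21 the 3rd, 22–28 the 4th, 29–31 the 5th.
13 is in the range for the 2nd.

2nd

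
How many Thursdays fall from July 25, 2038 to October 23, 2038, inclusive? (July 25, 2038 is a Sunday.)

13

July 25, 2038 is a Sunday; the first Thursday on or after it is July 29, 2038 (4 days later).
From July 29, 2038 to October 23, 2038: 2 + 31 + 30 + 23 = 86 days (rest of July, August, September, October).
86 ÷ 7 = 12 full weeks with remainder 2, so 12 more Thursdays after the first → 13.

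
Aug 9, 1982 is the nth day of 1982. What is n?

Days in months before Aug: 31 + 28 + 31 + 30 + 31 + 30 + 31 = 212.
Plus 9 days into Aug → day 221.

221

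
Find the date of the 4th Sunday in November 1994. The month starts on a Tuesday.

November 1994 begins on a Tuesday, so the first Sunday is November 6 (5 days later).
The 4th Sunday is 3 weeks later: 6 + 21 = 27.

November 27, 1994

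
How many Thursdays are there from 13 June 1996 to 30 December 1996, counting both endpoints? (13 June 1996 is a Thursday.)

13 June 1996 is a Thursday; the first Thursday on or after it is 13 June 1996.
From 13 June 1996 to 30 December 1996: 17 + 31 + 31 + 30 + 31 + 30 + 30 = 200 days (rest of June, July, August, September, October, November, December).
200 ÷ 7 = 28 full weeks with remainder 4, so 28 more Thursdays after the first → 29.

29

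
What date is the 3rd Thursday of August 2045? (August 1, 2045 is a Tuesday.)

2045-08-17

August 2045 begins on a Tuesday, so the first Thursday is August 3 (2 days later).
The 3rd Thursday is 2 weeks later: 3 + 14 = 17.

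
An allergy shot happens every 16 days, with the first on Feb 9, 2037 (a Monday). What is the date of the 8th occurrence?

The 8th occurrence is 7 intervals after the first: 7 × 16 = 112 days after Feb 9, 2037.
Feb has 28 days — 19 days to the end of Feb leaves 93.
Mar has 31 days (62 left).
Apr has 30 days (32 left).
May has 31 days (1 left).
1 day into Jun → Jun 1, 2037.

Jun 1, 2037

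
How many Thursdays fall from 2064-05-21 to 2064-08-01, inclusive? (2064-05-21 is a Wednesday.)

11

2064-05-21 is a Wednesday; the first Thursday on or after it is 2064-05-22 (1 day later).
From 2064-05-22 to 2064-08-01: 9 + 30 + 31 + 1 = 71 days (rest of May, June, July, August).
71 ÷ 7 = 10 full weeks with remainder 1, so 10 more Thursdays after the first → 11.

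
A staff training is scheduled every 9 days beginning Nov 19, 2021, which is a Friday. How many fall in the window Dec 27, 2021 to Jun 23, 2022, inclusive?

20

Occurrences land 9·i days after Nov 19, 2021 for i = 0, 1, 2, …
Dec 27, 2021 is 38 days after the start; 38 ÷ 9 = 4 remainder 2; since the remainder is 2, round up to i = 5. First occurrence in the window: #6 on Jan 3, 2022 (5×9 = 45 days in).
Jun 23, 2022 is 216 days after the start; 216 ÷ 9 = 24 remainder 0. Last occurrence in the window: #25 on Jun 23, 2022.
Occurrences #6 through #25: 20 in total.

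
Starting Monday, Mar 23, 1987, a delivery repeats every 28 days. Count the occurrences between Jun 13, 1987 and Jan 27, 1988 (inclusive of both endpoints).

9

Occurrences land 28·i days after Mar 23, 1987 for i = 0, 1, 2, …
Jun 13, 1987 is 82 days after the start; 82 ÷ 28 = 2 remainder 26; since the remainder is 26, round up to i = 3. First occurrence in the window: #4 on Jun 15, 1987 (3×28 = 84 days in).
Jan 27, 1988 is 310 days after the start; 310 ÷ 28 = 11 remainder 2. Last occurrence in the window: #12 on Jan 25, 1988.
Occurrences #4 through #12: 9 in total.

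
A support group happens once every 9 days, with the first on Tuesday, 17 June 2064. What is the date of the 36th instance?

28 April 2065

The 36th occurrence is 35 intervals after the first: 35 × 9 = 315 days after 17 June 2064.
June has 30 days — 13 days to the end of June leaves 302.
July has 31 days (271 left).
August has 31 days (240 left).
September has 30 days (210 left).
October has 31 days (179 left).
November has 30 days (149 left).
December has 31 days (118 left).
January has 31 days (87 left).
February has 28 days (59 left).
March has 31 days (28 left).
28 days into April → 28 April 2065.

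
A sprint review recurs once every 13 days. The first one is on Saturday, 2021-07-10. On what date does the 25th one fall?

The 25th occurrence is 24 intervals after the first: 24 × 13 = 312 days after 2021-07-10.
July has 31 days — 21 days to the end of July leaves 291.
August has 31 days (260 left).
September has 30 days (230 left).
October has 31 days (199 left).
November has 30 days (169 left).
December has 31 days (138 left).
January has 31 days (107 left).
February has 28 days (79 left).
March has 31 days (48 left).
April has 30 days (18 left).
18 days into May → 2022-05-18.

2022-05-18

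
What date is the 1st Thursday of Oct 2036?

The first Thursday of Oct 2036 is Oct 2.

Oct 2, 2036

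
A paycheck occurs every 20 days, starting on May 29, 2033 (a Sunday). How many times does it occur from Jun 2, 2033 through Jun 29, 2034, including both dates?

Occurrences land 20·i days after May 29, 2033 for i = 0, 1, 2, …
Jun 2, 2033 is 4 days after the start; 4 ÷ 20 = 0 remainder 4; since the remainder is 4, round up to i = 1. First occurrence in the window: #2 on Jun 18, 2033 (1×20 = 20 days in).
Jun 29, 2034 is 396 days after the start; 396 ÷ 20 = 19 remainder 16. Last occurrence in the window: #20 on Jun 13, 2034.
Occurrences #2 through #20: 19 in total.

19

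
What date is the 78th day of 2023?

January has 31 days (78 − 31 = 47 remain).
February has 28 days (47 − 28 = 19 remain).
19 into March → March 19.

March 19, 2023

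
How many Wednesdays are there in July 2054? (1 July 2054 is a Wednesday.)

1 July 2054 is a Wednesday; the first Wednesday on or after it is 1 July 2054.
From 1 July 2054 to 31 July 2054 is 31 − 1 = 30 days.
30 ÷ 7 = 4 full weeks with remainder 2, so 4 more Wednesdays after the first → 5.

5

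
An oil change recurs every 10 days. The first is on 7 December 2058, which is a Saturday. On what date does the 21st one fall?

The 21st occurrence is 20 intervals after the first: 20 × 10 = 200 days after 7 December 2058.
December has 31 days — 24 days to the end of December leaves 176.
January has 31 days (145 left).
February has 28 days (117 left).
March has 31 days (86 left).
April has 30 days (56 left).
May has 31 days (25 left).
25 days into June → 25 June 2059.

25 June 2059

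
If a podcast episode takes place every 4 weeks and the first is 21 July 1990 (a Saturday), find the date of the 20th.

4 January 1992

The 20th occurrence is 19 intervals after the first: 19 × 28 = 532 days after 21 July 1990.
July has 31 days — 10 days to the end of July leaves 522.
From end of July to end of 1990 is 153 days (369 left).
1991 has 365 days (4 left).
4 days into January → 4 January 1992.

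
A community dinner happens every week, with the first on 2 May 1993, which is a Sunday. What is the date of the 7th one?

The 7th occurrence is 6 intervals after the first: 6 × 7 = 42 days after 2 May 1993.
May has 31 days — 29 days to the end of May leaves 13.
13 days into June → 13 June 1993.

13 June 1993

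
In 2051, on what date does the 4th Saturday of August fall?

August 2051 begins on a Tuesday, so the first Saturday is August 5 (4 days later).
The 4th Saturday is 3 weeks later: 5 + 21 = 26.

August 26, 2051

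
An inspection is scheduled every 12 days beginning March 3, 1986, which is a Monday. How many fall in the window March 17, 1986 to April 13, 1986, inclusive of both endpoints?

2

Occurrences land 12·i days after March 3, 1986 for i = 0, 1, 2, …
March 17, 1986 is 14 days after the start; 14 ÷ 12 = 1 remainder 2; since the remainder is 2, round up to i = 2. First occurrence in the window: #3 on March 27, 1986 (2×12 = 24 days in).
April 13, 1986 is 41 days after the start; 41 ÷ 12 = 3 remainder 5. Last occurrence in the window: #4 on April 8, 1986.
Occurrences #3 through #4: 2 in total.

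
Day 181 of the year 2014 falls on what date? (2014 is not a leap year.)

January has 31 days (181 − 31 = 150 remain).
February has 28 days (150 − 28 = 122 remain).
March has 31 days (122 − 31 = 91 remain).
April has 30 days (91 − 30 = 61 remain).
May has 31 days (61 − 31 = 30 remain).
30 into June → June 30.

30 June 2014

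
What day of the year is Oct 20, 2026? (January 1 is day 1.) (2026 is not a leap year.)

293

Days in months before Oct: 31 + 28 + 31 + 30 + 31 + 30 + 31 + 31 + 30 = 273.
Plus 20 days into Oct → day 293.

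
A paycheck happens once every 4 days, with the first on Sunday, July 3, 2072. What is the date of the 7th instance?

The 7th occurrence is 6 intervals after the first: 6 × 4 = 24 days after July 3, 2072.
24 days later is July 27, 2072.

July 27, 2072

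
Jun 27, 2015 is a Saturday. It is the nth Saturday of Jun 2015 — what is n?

Day 27 falls in week ⌈27/7⌉ of the month.
Days 1–7 hold the 1st Saturday, 8–14 the 2nd, 15–21 the 3rd, 22–28 the 4th, 29–31 the 5th.
27 is in the range for the 4th.

4th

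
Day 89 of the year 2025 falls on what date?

Jan has 31 days (89 − 31 = 58 remain).
Feb has 28 days (58 − 28 = 30 remain).
30 into Mar → Mar 30.

Mar 30, 2025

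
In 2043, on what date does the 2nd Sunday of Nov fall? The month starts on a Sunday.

Nov 8, 2043

Nov 2043 begins on a Sunday, so the first Sunday is Nov 1.
The 2nd Sunday is 1 weeks later: 1 + 7 = 8.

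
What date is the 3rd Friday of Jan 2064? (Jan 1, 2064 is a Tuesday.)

Jan 2064 begins on a Tuesday, so the first Friday is Jan 4 (3 days later).
The 3rd Friday is 2 weeks later: 4 + 14 = 18.

Jan 18, 2064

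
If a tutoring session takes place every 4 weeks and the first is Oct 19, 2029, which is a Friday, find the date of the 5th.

The 5th occurrence is 4 intervals after the first: 4 × 28 = 112 days after Oct 19, 2029.
Oct has 31 days — 12 days to the end of Oct leaves 100.
Nov has 30 days (70 left).
Dec has 31 days (39 left).
Jan has 31 days (8 left).
8 days into Feb → Feb 8, 2030.

Feb 8, 2030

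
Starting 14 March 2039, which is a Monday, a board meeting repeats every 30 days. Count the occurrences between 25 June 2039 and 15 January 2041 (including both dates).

19

Occurrences land 30·i days after 14 March 2039 for i = 0, 1, 2, …
25 June 2039 is 103 days after the start; 103 ÷ 30 = 3 remainder 13; since the remainder is 13, round up to i = 4. First occurrence in the window: #5 on 12 July 2039 (4×30 = 120 days in).
15 January 2041 is 673 days after the start; 673 ÷ 30 = 22 remainder 13. Last occurrence in the window: #23 on 2 January 2041.
Occurrences #5 through #23: 19 in total.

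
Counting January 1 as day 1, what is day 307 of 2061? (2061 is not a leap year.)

January has 31 days (307 − 31 = 276 remain).
February has 28 days (276 − 28 = 248 remain).
March has 31 days (248 − 31 = 217 remain).
April has 30 days (217 − 30 = 187 remain).
May has 31 days (187 − 31 = 156 remain).
June has 30 days (156 − 30 = 126 remain).
July has 31 days (126 − 31 = 95 remain).
August has 31 days (95 − 31 = 64 remain).
September has 30 days (64 − 30 = 34 remain).
October has 31 days (34 − 31 = 3 remain).
3 into November → November 3.

3 November 2061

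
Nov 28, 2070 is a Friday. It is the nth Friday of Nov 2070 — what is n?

Day 28 falls in week ⌈28/7⌉ of the month.
Days 1–7 hold the 1st Friday, 8–14 the 2nd, 15–21 the 3rd, 22–28 the 4th, 29–31 the 5th.
28 is in the range for the 4th.

4th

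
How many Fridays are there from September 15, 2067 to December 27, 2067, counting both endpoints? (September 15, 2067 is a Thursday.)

15

September 15, 2067 is a Thursday; the first Friday on or after it is September 16, 2067 (1 day later).
From September 16, 2067 to December 27, 2067: 14 + 31 + 30 + 27 = 102 days (rest of September, October, November, December).
102 ÷ 7 = 14 full weeks with remainder 4, so 14 more Fridays after the first → 15.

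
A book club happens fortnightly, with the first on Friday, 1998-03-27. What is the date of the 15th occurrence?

1998-10-09

The 15th occurrence is 14 intervals after the first: 14 × 14 = 196 days after 1998-03-27.
March has 31 days — 4 days to the end of March leaves 192.
April has 30 days (162 left).
May has 31 days (131 left).
June has 30 days (101 left).
July has 31 days (70 left).
August has 31 days (39 left).
September has 30 days (9 left).
9 days into October → 1998-10-09.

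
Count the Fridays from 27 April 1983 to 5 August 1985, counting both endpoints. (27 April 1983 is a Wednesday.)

119

27 April 1983 is a Wednesday; the first Friday on or after it is 29 April 1983 (2 days later).
From 29 April 1983 to 5 August 1985: 246 + 366 + 217 = 829 days (rest of 1983, 1984, to 5 August 1985 in 1985).
829 ÷ 7 = 118 full weeks with remainder 3, so 118 more Fridays after the first → 119.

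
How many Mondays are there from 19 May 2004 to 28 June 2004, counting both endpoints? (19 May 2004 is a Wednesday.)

19 May 2004 is a Wednesday; the first Monday on or after it is 24 May 2004 (5 days later).
From 24 May 2004 to 28 June 2004: 7 + 28 = 35 days (rest of May, June).
35 ÷ 7 = 5 full weeks with remainder 0, so 5 more Mondays after the first → 6.

6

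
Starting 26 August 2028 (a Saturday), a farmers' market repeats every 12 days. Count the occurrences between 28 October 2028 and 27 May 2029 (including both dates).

Occurrences land 12·i days after 26 August 2028 for i = 0, 1, 2, …
28 October 2028 is 63 days after the start; 63 ÷ 12 = 5 remainder 3; since the remainder is 3, round up to i = 6. First occurrence in the window: #7 on 6 November 2028 (6×12 = 72 days in).
27 May 2029 is 274 days after the start; 274 ÷ 12 = 22 remainder 10. Last occurrence in the window: #23 on 17 May 2029.
Occurrences #7 through #23: 17 in total.

17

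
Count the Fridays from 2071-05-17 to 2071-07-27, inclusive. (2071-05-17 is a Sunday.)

10

2071-05-17 is a Sunday; the first Friday on or after it is 2071-05-22 (5 days later).
From 2071-05-22 to 2071-07-27: 9 + 30 + 27 = 66 days (rest of May, June, July).
66 ÷ 7 = 9 full weeks with remainder 3, so 9 more Fridays after the first → 10.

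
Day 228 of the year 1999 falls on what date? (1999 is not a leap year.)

January has 31 days (228 − 31 = 197 remain).
February has 28 days (197 − 28 = 169 remain).
March has 31 days (169 − 31 = 138 remain).
April has 30 days (138 − 30 = 108 remain).
May has 31 days (108 − 31 = 77 remain).
June has 30 days (77 − 30 = 47 remain).
July has 31 days (47 − 31 = 16 remain).
16 into August → August 16.

August 16, 1999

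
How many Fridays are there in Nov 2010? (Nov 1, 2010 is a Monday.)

4

Nov 1, 2010 is a Monday; the first Friday on or after it is Nov 5, 2010 (4 days later).
From Nov 5, 2010 to Nov 30, 2010 is 30 − 5 = 25 days.
25 ÷ 7 = 3 full weeks with remainder 4, so 3 more Fridays after the first → 4.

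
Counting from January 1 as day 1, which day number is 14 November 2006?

318

Days in months before November: 31 + 28 + 31 + 30 + 31 + 30 + 31 + 31 + 30 + 31 = 304.
Plus 14 days into November → day 318.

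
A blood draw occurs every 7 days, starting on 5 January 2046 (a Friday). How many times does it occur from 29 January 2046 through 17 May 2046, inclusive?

15

Occurrences land 7·i days after 5 January 2046 for i = 0, 1, 2, …
29 January 2046 is 24 days after the start; 24 ÷ 7 = 3 remainder 3; since the remainder is 3, round up to i = 4. First occurrence in the window: #5 on 2 February 2046 (4×7 = 28 days in).
17 May 2046 is 132 days after the start; 132 ÷ 7 = 18 remainder 6. Last occurrence in the window: #19 on 11 May 2046.
Occurrences #5 through #19: 15 in total.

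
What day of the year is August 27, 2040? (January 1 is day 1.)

Days in months before August: 31 + 29 + 31 + 30 + 31 + 30 + 31 = 213.
Plus 27 days into August → day 240.

240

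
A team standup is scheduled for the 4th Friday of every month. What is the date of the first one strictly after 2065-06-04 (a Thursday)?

June 2065 starts on a Monday; its first Friday is the 5th, so the 4th Friday is the 26th — 2065-06-26.
2065-06-26 is after 2065-06-04, so that is the next one.

2065-06-26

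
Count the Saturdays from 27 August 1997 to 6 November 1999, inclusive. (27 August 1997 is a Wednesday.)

27 August 1997 is a Wednesday; the first Saturday on or after it is 30 August 1997 (3 days later).
From 30 August 1997 to 6 November 1999: 123 + 365 + 310 = 798 days (rest of 1997, 1998, to 6 November 1999 in 1999).
798 ÷ 7 = 114 full weeks with remainder 0, so 114 more Saturdays after the first → 115.

115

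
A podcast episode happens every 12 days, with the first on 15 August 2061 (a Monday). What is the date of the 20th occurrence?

The 20th occurrence is 19 intervals after the first: 19 × 12 = 228 days after 15 August 2061.
August has 31 days — 16 days to the end of August leaves 212.
September has 30 days (182 left).
October has 31 days (151 left).
November has 30 days (121 left).
December has 31 days (90 left).
January has 31 days (59 left).
February has 28 days (31 left).
31 days into March → 31 March 2062.

31 March 2062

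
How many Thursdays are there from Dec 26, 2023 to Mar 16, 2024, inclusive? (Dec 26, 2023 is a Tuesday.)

Dec 26, 2023 is a Tuesday; the first Thursday on or after it is Dec 28, 2023 (2 days later).
From Dec 28, 2023 to Mar 16, 2024: 3 + 31 + 29 + 16 = 79 days (rest of Dec, Jan, Feb, Mar).
79 ÷ 7 = 11 full weeks with remainder 2, so 11 more Thursdays after the first → 12.

12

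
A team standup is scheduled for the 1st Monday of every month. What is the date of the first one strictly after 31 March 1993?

5 April 1993

March 1993 starts on a Monday, so its 1st Monday is 1 March 1993.
That is not after 31 March 1993, so look at April 1993.
April 1993 starts on a Thursday, so its 1st Monday is 5 April 1993 (4 days in).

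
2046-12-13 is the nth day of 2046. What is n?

347

Days in months before December: 31 + 28 + 31 + 30 + 31 + 30 + 31 + 31 + 30 + 31 + 30 = 334.
Plus 13 days into December → day 347.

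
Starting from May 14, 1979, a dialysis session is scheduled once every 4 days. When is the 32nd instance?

September 15, 1979

The 32nd occurrence is 31 intervals after the first: 31 × 4 = 124 days after May 14, 1979.
May has 31 days — 17 days to the end of May leaves 107.
June has 30 days (77 left).
July has 31 days (46 left).
August has 31 days (15 left).
15 days into September → September 15, 1979.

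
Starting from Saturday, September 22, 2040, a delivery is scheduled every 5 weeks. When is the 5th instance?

February 9, 2041

The 5th occurrence is 4 intervals after the first: 4 × 35 = 140 days after September 22, 2040.
September has 30 days — 8 days to the end of September leaves 132.
October has 31 days (101 left).
November has 30 days (71 left).
December has 31 days (40 left).
January has 31 days (9 left).
9 days into February → February 9, 2041.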